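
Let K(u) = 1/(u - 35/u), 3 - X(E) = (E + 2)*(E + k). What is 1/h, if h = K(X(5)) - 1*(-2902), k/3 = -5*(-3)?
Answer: 120374/349325001 ≈ 0.00034459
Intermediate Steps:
k = 45 (k = 3*(-5*(-3)) = 3*15 = 45)
X(E) = 3 - (2 + E)*(45 + E) (X(E) = 3 - (E + 2)*(E + 45) = 3 - (2 + E)*(45 + E))
h = 349325001/120374 (h = (-87 - 1*5² - 47*5)/(-35 + (-87 - 1*5² - 47*5)²) - 1*(-2902) = (-87 - 1*25 - 235)/(-35 + (-87 - 1*25 - 235)²) + 2902 = (-87 - 25 - 235)/(-35 + (-87 - 25 - 235)²) + 2902 = -347/(-35 + (-347)²) + 2902 = -347/(-35 + 120409) + 2902 = -347/120374 + 2902 = 349325001/120374 ≈ 2902.0)
1/h = 1/(349325001/120374) = 120374/349325001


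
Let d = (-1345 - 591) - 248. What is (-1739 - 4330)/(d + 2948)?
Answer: -6069/764 ≈ -7.9437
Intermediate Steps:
d = -2184 (d = -1936 - 248 = -2184)
(-1739 - 4330)/(d + 2948) = (-1739 - 4330)/(-2184 + 2948) = -6069/764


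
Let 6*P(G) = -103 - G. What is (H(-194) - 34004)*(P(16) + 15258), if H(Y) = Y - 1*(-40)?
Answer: -520505297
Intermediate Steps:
H(Y) = 40 + Y (H(Y) = Y + 40 = 40 + Y)
P(G) = -103/6 - G/6 (P(G) = (-103 - G)/6 = -103/6 - G/6)
(H(-194) - 34004)*(P(16) + 15258) = ((40 - 194) - 34004)*((-103/6 - ⅙*16) + 15258) = (-154 - 34004)*((-103/6 - 8/3) + 15258) = -34158*(-119/6 + 15258) = -34158*91429/6 = -520505297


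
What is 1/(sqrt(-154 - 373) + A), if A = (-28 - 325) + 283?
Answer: -70/5427 - I*sqrt(527)/5427 ≈ -0.012898 - 0.0042301*I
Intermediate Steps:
A = -70 (A = -353 + 283 = -70)
1/(sqrt(-154 - 373) + A) = 1/(sqrt(-154 - 373) - 70) = 1/(sqrt(-527) - 70) = 1/(I*sqrt(527) - 70) = 1/(-70 + I*sqrt(527))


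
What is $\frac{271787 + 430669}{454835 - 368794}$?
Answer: $\frac{702456}{86041} \approx 8.1642$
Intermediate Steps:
$\frac{271787 + 430669}{454835 - 368794} = \frac{702456}{86041}$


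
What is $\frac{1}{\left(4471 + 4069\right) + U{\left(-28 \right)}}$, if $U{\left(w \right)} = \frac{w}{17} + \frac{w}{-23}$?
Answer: $\frac{391}{3338972} \approx 0.0001171$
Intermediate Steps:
$U{\left(w \right)} = \frac{6 w}{391}$ ($U{\left(w \right)} = w \frac{1}{17} + w \left(- \frac{1}{23}\right) = \frac{w}{17} - \frac{w}{23} = \frac{6 w}{391}$)
$\frac{1}{\left(4471 + 4069\right) + U{\left(-28 \right)}} = \frac{1}{\left(4471 + 4069\right) + \frac{6}{391} \left(-28\right)} = \frac{1}{8540 - \frac{168}{391}} = \frac{1}{\frac{3338972}{391}} = \frac{391}{3338972}$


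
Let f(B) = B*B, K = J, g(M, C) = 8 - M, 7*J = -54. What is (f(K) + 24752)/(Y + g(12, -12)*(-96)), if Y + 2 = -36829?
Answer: -1215764/1785903 ≈ -0.68076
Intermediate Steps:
J = -54/7 (J = (1/7)*(-54) = -54/7 ≈ -7.7143)
K = -54/7 ≈ -7.7143
Y = -36831 (Y = -2 - 36829 = -36831)
f(B) = B**2
(f(K) + 24752)/(Y + g(12, -12)*(-96)) = ((-54/7)**2 + 24752)/(-36831 + (8 - 1*12)*(-96)) = (2916/49 + 24752)/(-36831 + (8 - 12)*(-96)) = 1215764/(49*(-36831 - 4*(-96))) = 1215764/(49*(-36831 + 384)) = (1215764/49)/(-36447) = (1215764/49)*(-1/36447) = -1215764/1785903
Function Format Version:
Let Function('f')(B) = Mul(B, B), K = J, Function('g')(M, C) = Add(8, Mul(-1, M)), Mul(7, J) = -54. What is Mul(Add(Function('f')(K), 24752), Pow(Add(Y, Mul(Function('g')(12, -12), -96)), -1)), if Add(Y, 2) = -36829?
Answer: Rational(-1215764, 1785903) ≈ -0.68076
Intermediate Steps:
J = Rational(-54, 7) (J = Mul(Rational(1, 7), -54) = Rational(-54, 7) ≈ -7.7143)
K = Rational(-54, 7) ≈ -7.7143
Y = -36831 (Y = Add(-2, -36829) = -36831)
Function('f')(B) = Pow(B, 2)
Mul(Add(Function('f')(K), 24752), Pow(Add(Y, Mul(Function('g')(12, -12), -96)), -1)) = Mul(Add(Pow(Rational(-54, 7), 2), 24752), Pow(Add(-36831, Mul(Add(8, Mul(-1, 12)), -96)), -1)) = Mul(Add(Rational(2916, 49), 24752), Pow(Add(-36831, Mul(Add(8, -12), -96)), -1)) = Mul(Rational(1215764, 49), Pow(Add(-36831, Mul(-4, -96)), -1)) = Mul(Rational(1215764, 49), Pow(Add(-36831, 384), -1)) = Mul(Rational(1215764, 49), Pow(-36447, -1)) = Mul(Rational(1215764, 49), Rational(-1, 36447)) = Rational(-1215764, 1785903)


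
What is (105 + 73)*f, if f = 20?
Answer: 3560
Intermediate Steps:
(105 + 73)*f = (105 + 73)*20 = 178*20 = 3560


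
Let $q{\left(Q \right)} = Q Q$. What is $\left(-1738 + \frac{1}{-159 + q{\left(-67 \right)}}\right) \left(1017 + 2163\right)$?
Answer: $- \frac{2393121402}{433} \approx -5.5268 \cdot 10^{6}$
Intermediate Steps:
$q{\left(Q \right)} = Q^{2}$
$\left(-1738 + \frac{1}{-159 + q{\left(-67 \right)}}\right) \left(1017 + 2163\right) = \left(-1738 + \frac{1}{-159 + \left(-67\right)^{2}}\right) \left(1017 + 2163\right) = \left(-1738 + \frac{1}{-159 + 4489}\right) 3180 = \left(-1738 + \frac{1}{4330}\right) 3180 = \left(- \frac{7525539}{4330}\right) 3180 = - \frac{2393121402}{433}$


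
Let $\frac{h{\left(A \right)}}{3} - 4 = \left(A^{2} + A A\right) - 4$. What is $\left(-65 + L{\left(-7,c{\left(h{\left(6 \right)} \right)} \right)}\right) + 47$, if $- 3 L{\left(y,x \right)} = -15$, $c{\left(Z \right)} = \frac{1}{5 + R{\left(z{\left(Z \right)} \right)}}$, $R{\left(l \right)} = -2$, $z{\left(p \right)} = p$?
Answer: $-13$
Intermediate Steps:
$h{\left(A \right)} = 6 A^{2}$ ($h{\left(A \right)} = 12 + 3 \left(\left(A^{2} + A A\right) - 4\right) = 12 + 3 \left(\left(A^{2} + A^{2}\right) - 4\right) = 12 + 3 \left(2 A^{2} - 4\right) = 12 + 3 \left(-4 + 2 A^{2}\right) = 12 + \left(-12 + 6 A^{2}\right) = 6 A^{2}$)
$c{\left(Z \right)} = \frac{1}{3}$ ($c{\left(Z \right)} = \frac{1}{5 - 2} = \frac{1}{3}$)
$L{\left(y,x \right)} = 5$ ($L{\left(y,x \right)} = \left(- \frac{1}{3}\right) \left(-15\right) = 5$)
$\left(-65 + L{\left(-7,c{\left(h{\left(6 \right)} \right)} \right)}\right) + 47 = \left(-65 + 5\right) + 47 = -60 + 47 = -13$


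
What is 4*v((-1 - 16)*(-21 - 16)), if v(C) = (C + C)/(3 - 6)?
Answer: -5032/3 ≈ -1677.3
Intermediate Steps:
v(C) = -2*C/3 (v(C) = (2*C)/(-3) = (2*C)*(-⅓) = -2*C/3)
4*v((-1 - 16)*(-21 - 16)) = 4*(-2*(-1 - 16)*(-21 - 16)/3) = 4*(-(-34)*(-37)/3) = 4*(-⅔*629) = 4*(-1258/3) = -5032/3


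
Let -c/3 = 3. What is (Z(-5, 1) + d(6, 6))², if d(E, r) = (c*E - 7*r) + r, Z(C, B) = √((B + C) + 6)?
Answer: (90 - √2)² ≈ 7847.4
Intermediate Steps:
c = -9 (c = -3*3 = -9)
Z(C, B) = √(6 + B + C)
d(E, r) = -9*E - 6*r (d(E, r) = (-9*E - 7*r) + r = -9*E - 6*r)
(Z(-5, 1) + d(6, 6))² = (√(6 + 1 - 5) + (-9*6 - 6*6))² = (√2 + (-54 - 36))² = (√2 - 90)² = (-90 + √2)²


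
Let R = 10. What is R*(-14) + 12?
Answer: -128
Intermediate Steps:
R*(-14) + 12 = 10*(-14) + 12 = -140 + 12 = -128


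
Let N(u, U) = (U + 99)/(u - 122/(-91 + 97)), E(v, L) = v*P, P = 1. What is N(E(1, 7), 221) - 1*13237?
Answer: -384353/29 ≈ -13254.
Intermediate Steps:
E(v, L) = v (E(v, L) = v*1 = v)
N(u, U) = (99 + U)/(-61/3 + u) (N(u, U) = (99 + U)/(u - 122/6) = (99 + U)/(u - 122*1/6) = (99 + U)/(u - 61/3) = (99 + U)/(-61/3 + u))
N(E(1, 7), 221) - 1*13237 = 3*(99 + 221)/(-61 + 3*1) - 1*13237 = 3*320/(-61 + 3) - 13237 = 3*320/(-58) - 13237 = 3*(-1/58)*320 - 13237 = -480/29 - 13237 = -384353/29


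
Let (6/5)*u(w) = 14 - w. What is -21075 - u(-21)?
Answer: -126625/6 ≈ -21104.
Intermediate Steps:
u(w) = 35/3 - 5*w/6 (u(w) = 5*(14 - w)/6 = 35/3 - 5*w/6)
-21075 - u(-21) = -21075 - (35/3 - ⅚*(-21)) = -21075 - (35/3 + 35/2) = -21075 - 1*175/6 = -21075 - 175/6 = -126625/6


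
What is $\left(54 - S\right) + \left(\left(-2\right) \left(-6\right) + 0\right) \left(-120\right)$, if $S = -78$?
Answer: $-1308$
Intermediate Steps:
$\left(54 - S\right) + \left(\left(-2\right) \left(-6\right) + 0\right) \left(-120\right) = \left(54 - -78\right) + \left(\left(-2\right) \left(-6\right) + 0\right) \left(-120\right) = \left(54 + 78\right) + \left(12 + 0\right) \left(-120\right) = 132 + 12 \left(-120\right) = 132 - 1440 = -1308$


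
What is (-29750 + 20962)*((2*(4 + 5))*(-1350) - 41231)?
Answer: 575886428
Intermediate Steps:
(-29750 + 20962)*((2*(4 + 5))*(-1350) - 41231) = -8788*((2*9)*(-1350) - 41231) = -8788*(18*(-1350) - 41231) = -8788*(-24300 - 41231) = -8788*(-65531) = 575886428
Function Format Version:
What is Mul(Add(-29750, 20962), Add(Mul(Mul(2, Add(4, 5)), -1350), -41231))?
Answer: 575886428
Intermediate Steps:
Mul(Add(-29750, 20962), Add(Mul(Mul(2, Add(4, 5)), -1350), -41231)) = Mul(-8788, Add(Mul(Mul(2, 9), -1350), -41231)) = Mul(-8788, Add(Mul(18, -1350), -41231)) = Mul(-8788, Add(-24300, -41231)) = Mul(-8788, -65531) = 575886428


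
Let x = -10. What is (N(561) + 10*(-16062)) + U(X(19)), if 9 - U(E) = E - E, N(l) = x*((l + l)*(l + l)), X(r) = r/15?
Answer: -12749451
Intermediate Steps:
X(r) = r/15 (X(r) = r*(1/15) = r/15)
N(l) = -40*l² (N(l) = -10*(l + l)*(l + l) = -10*2*l*2*l = -40*l²)
U(E) = 9 (U(E) = 9 - (E - E) = 9 - 1*0 = 9 + 0 = 9)
(N(561) + 10*(-16062)) + U(X(19)) = (-40*561² + 10*(-16062)) + 9 = (-40*314721 - 160620) + 9 = (-12588840 - 160620) + 9 = -12749460 + 9 = -12749451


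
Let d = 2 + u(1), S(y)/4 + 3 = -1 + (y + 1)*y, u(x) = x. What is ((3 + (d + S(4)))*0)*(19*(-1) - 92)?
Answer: 0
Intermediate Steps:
S(y) = -16 + 4*y*(1 + y) (S(y) = -12 + 4*(-1 + (y + 1)*y) = -12 + 4*(-1 + (1 + y)*y) = -12 + 4*(-1 + y*(1 + y)) = -12 + (-4 + 4*y*(1 + y)) = -16 + 4*y*(1 + y))
d = 3 (d = 2 + 1 = 3)
((3 + (d + S(4)))*0)*(19*(-1) - 92) = ((3 + (3 + (-16 + 4*4 + 4*4²)))*0)*(19*(-1) - 92) = ((3 + (3 + (-16 + 16 + 4*16)))*0)*(-19 - 92) = ((3 + (3 + (-16 + 16 + 64)))*0)*(-111) = ((3 + (3 + 64))*0)*(-111) = ((3 + 67)*0)*(-111) = (70*0)*(-111) = 0*(-111) = 0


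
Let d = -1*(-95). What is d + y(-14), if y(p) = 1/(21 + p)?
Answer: 666/7 ≈ 95.143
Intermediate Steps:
d = 95
d + y(-14) = 95 + 1/(21 - 14) = 95 + 1/7 = 95 + ⅐ = 666/7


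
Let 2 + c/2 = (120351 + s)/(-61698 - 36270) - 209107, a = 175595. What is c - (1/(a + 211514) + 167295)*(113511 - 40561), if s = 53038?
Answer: -231425203799789269009/18962147256 ≈ -1.2205e+10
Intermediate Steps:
c = -20486163901/48984 (c = -4 + 2*((120351 + 53038)/(-61698 - 36270) - 209107) = -4 + 2*(173389/(-97968) - 209107) = -4 + 2*(173389*(-1/97968) - 209107) = -4 + 2*(-173389/97968 - 209107) = -4 + 2*(-20485967965/97968) = -4 - 20485967965/48984 = -20486163901/48984 ≈ -4.1822e+5)
c - (1/(a + 211514) + 167295)*(113511 - 40561) = -20486163901/48984 - (1/(175595 + 211514) + 167295)*(113511 - 40561) = -20486163901/48984 - (1/387109 + 167295)*72950 = -20486163901/48984 - 64761400156*72950/387109 = -20486163901/48984 - 1*4724344141380200/387109 = -20486163901/48984 - 4724344141380200/387109 = -231425203799789269009/18962147256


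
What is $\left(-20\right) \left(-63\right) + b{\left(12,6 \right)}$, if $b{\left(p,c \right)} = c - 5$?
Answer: $1261$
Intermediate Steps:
$b{\left(p,c \right)} = -5 + c$ ($b{\left(p,c \right)} = c - 5 = -5 + c$)
$\left(-20\right) \left(-63\right) + b{\left(12,6 \right)} = \left(-20\right) \left(-63\right) + \left(-5 + 6\right) = 1260 + 1 = 1261$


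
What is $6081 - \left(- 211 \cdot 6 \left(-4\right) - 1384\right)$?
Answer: $2401$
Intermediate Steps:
$6081 - \left(- 211 \cdot 6 \left(-4\right) - 1384\right) = 6081 - \left(\left(-211\right) \left(-24\right) - 1384\right) = 6081 - \left(5064 - 1384\right) = 6081 - 3680 = 2401$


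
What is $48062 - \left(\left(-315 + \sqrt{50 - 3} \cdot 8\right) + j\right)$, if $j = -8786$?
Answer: $57163 - 8 \sqrt{47} \approx 57108.0$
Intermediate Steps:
$48062 - \left(\left(-315 + \sqrt{50 - 3} \cdot 8\right) + j\right) = 48062 - \left(\left(-315 + \sqrt{50 - 3} \cdot 8\right) - 8786\right) = 48062 - \left(\left(-315 + \sqrt{47} \cdot 8\right) - 8786\right) = 48062 - \left(\left(-315 + 8 \sqrt{47}\right) - 8786\right) = 48062 - \left(-9101 + 8 \sqrt{47}\right) = 48062 + \left(9101 - 8 \sqrt{47}\right) = 57163 - 8 \sqrt{47}$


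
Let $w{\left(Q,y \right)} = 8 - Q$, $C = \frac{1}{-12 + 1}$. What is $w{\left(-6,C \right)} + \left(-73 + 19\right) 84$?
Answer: $-4522$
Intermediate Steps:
$C = - \frac{1}{11}$ ($C = \frac{1}{-11} = - \frac{1}{11} \approx -0.090909$)
$w{\left(-6,C \right)} + \left(-73 + 19\right) 84 = \left(8 - -6\right) + \left(-73 + 19\right) 84 = \left(8 + 6\right) - 4536 = 14 - 4536 = -4522$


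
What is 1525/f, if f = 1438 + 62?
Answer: 61/60 ≈ 1.0167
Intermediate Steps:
f = 1500
1525/f = 1525/1500 = 1525*(1/1500) = 61/60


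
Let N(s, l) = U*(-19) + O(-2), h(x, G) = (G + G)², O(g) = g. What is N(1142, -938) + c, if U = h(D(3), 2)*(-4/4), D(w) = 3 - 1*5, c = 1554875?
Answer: 1555177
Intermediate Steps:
D(w) = -2 (D(w) = 3 - 5 = -2)
h(x, G) = 4*G² (h(x, G) = (2*G)² = 4*G²)
U = -16 (U = (4*2²)*(-4/4) = (4*4)*(-4*¼) = 16*(-1) = -16)
N(s, l) = 302 (N(s, l) = -16*(-19) - 2 = 304 - 2 = 302)
N(1142, -938) + c = 302 + 1554875 = 1555177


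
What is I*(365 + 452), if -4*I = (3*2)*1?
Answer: -2451/2 ≈ -1225.5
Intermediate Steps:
I = -3/2 (I = -3*2/4 = -3/2 ≈ -1.5000)
I*(365 + 452) = -3*(365 + 452)/2 = -3/2*817 = -2451/2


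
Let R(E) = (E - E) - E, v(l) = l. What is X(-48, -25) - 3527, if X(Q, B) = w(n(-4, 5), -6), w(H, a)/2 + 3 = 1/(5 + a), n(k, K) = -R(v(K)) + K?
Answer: -3535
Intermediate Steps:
R(E) = -E (R(E) = 0 - E = -E)
n(k, K) = 2*K (n(k, K) = -(-1)*K + K = K + K = 2*K)
w(H, a) = -6 + 2/(5 + a)
X(Q, B) = -8 (X(Q, B) = 2*(-14 - 3*(-6))/(5 - 6) = 2*(-14 + 18)/(-1) = 2*(-1)*4 = -8)
X(-48, -25) - 3527 = -8 - 3527 = -3535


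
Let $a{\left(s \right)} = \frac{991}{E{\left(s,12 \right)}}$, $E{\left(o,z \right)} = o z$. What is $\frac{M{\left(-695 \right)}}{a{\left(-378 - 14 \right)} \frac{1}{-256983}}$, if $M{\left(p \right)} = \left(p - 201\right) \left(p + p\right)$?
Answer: $\frac{1505547692974080}{991} \approx 1.5192 \cdot 10^{12}$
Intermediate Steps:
$M{\left(p \right)} = 2 p \left(-201 + p\right)$ ($M{\left(p \right)} = \left(-201 + p\right) 2 p = 2 p \left(-201 + p\right)$)
$a{\left(s \right)} = \frac{991}{12 s}$ ($a{\left(s \right)} = \frac{991}{s 12} = \frac{991}{12 s}$)
$\frac{M{\left(-695 \right)}}{a{\left(-378 - 14 \right)} \frac{1}{-256983}} = \frac{2 \left(-695\right) \left(-201 - 695\right)}{\frac{991}{12 \left(-378 - 14\right)} \frac{1}{-256983}} = \frac{2 \left(-695\right) \left(-896\right)}{\frac{991}{12 \left(-378 - 14\right)} \left(- \frac{1}{256983}\right)} = \frac{1245440}{\frac{991}{12 \left(-392\right)} \left(- \frac{1}{256983}\right)} = \frac{1245440}{\frac{991}{12} \left(- \frac{1}{392}\right) \left(- \frac{1}{256983}\right)} = \frac{1245440}{\left(- \frac{991}{4704}\right) \left(- \frac{1}{256983}\right)} = \frac{1245440}{\frac{991}{1208848032}} = 1245440 \cdot \frac{1208848032}{991} = \frac{1505547692974080}{991}$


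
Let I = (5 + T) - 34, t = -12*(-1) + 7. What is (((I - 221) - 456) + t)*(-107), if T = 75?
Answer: 65484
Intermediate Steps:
t = 19 (t = 12 + 7 = 19)
I = 46 (I = (5 + 75) - 34 = 80 - 34 = 46)
(((I - 221) - 456) + t)*(-107) = (((46 - 221) - 456) + 19)*(-107) = ((-175 - 456) + 19)*(-107) = (-631 + 19)*(-107) = -612*(-107) = 65484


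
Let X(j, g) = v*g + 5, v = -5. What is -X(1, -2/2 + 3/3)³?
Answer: -125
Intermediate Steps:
X(j, g) = 5 - 5*g (X(j, g) = -5*g + 5 = 5 - 5*g)
-X(1, -2/2 + 3/3)³ = -(5 - 5*(-2/2 + 3/3))³ = -(5 - 5*(-2*½ + 3*(⅓)))³ = -(5 - 5*(-1 + 1))³ = -(5 - 5*0)³ = -(5 + 0)³ = -1*5³ = -1*125 = -125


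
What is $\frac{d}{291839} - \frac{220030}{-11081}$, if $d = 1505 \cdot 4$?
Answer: $\frac{64280042790}{3233867959} \approx 19.877$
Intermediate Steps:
$d = 6020$
$\frac{d}{291839} - \frac{220030}{-11081} = \frac{6020}{291839} - \frac{220030}{-11081} = 6020 \cdot \frac{1}{291839} - - \frac{220030}{11081} = \frac{6020}{291839} + \frac{220030}{11081} = \frac{64280042790}{3233867959}$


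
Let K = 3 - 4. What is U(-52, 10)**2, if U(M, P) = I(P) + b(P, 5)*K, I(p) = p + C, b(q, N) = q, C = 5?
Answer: 25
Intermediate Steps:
I(p) = 5 + p (I(p) = p + 5 = 5 + p)
K = -1
U(M, P) = 5 (U(M, P) = (5 + P) + P*(-1) = (5 + P) - P = 5)
U(-52, 10)**2 = 5**2 = 25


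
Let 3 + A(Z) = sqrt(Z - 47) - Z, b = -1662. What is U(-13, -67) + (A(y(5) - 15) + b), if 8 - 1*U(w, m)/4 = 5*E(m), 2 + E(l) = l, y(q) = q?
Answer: -243 + I*sqrt(57) ≈ -243.0 + 7.5498*I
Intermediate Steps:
A(Z) = -3 + sqrt(-47 + Z) - Z (A(Z) = -3 + (sqrt(Z - 47) - Z) = -3 + (sqrt(-47 + Z) - Z) = -3 + sqrt(-47 + Z) - Z)
E(l) = -2 + l
U(w, m) = 72 - 20*m (U(w, m) = 32 - 20*(-2 + m) = 32 - 4*(-10 + 5*m) = 32 + (40 - 20*m) = 72 - 20*m)
U(-13, -67) + (A(y(5) - 15) + b) = (72 - 20*(-67)) + ((-3 + sqrt(-47 + (5 - 15)) - (5 - 15)) - 1662) = (72 + 1340) + ((-3 + sqrt(-47 - 10) - 1*(-10)) - 1662) = 1412 + ((-3 + sqrt(-57) + 10) - 1662) = 1412 + ((-3 + I*sqrt(57) + 10) - 1662) = 1412 + ((7 + I*sqrt(57)) - 1662) = 1412 + (-1655 + I*sqrt(57)) = -243 + I*sqrt(57)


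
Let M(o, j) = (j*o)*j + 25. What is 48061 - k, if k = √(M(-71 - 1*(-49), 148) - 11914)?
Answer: 48061 - I*√493777 ≈ 48061.0 - 702.69*I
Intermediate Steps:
M(o, j) = 25 + o*j² (M(o, j) = o*j² + 25 = 25 + o*j²)
k = I*√493777 (k = √((25 + (-71 - 1*(-49))*148²) - 11914) = √((25 + (-71 + 49)*21904) - 11914) = √((25 - 22*21904) - 11914) = √((25 - 481888) - 11914) = √(-481863 - 11914) = √(-493777) = I*√493777 ≈ 702.69*I)
48061 - k = 48061 - I*√493777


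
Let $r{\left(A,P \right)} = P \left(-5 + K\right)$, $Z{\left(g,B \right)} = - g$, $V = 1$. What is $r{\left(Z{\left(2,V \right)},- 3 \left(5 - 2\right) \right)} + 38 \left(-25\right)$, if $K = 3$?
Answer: $-932$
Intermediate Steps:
$r{\left(A,P \right)} = - 2 P$ ($r{\left(A,P \right)} = P \left(-5 + 3\right) = P \left(-2\right) = - 2 P$)
$r{\left(Z{\left(2,V \right)},- 3 \left(5 - 2\right) \right)} + 38 \left(-25\right) = - 2 \left(- 3 \left(5 - 2\right)\right) + 38 \left(-25\right) = - 2 \left(\left(-3\right) 3\right) - 950 = \left(-2\right) \left(-9\right) - 950 = 18 - 950 = -932$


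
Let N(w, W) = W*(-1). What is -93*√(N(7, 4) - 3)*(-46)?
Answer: 4278*I*√7 ≈ 11319.0*I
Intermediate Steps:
N(w, W) = -W
-93*√(N(7, 4) - 3)*(-46) = -93*√(-1*4 - 3)*(-46) = -93*√(-4 - 3)*(-46) = -93*I*√7*(-46) = 4278*I*√7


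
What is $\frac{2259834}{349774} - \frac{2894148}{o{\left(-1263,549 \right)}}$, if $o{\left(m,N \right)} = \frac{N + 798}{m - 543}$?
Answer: $\frac{304702121820885}{78524263} \approx 3.8804 \cdot 10^{6}$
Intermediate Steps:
$o{\left(m,N \right)} = \frac{798 + N}{-543 + m}$
$\frac{2259834}{349774} - \frac{2894148}{o{\left(-1263,549 \right)}} = \frac{2259834}{349774} - \frac{2894148}{\frac{1}{-543 - 1263} \left(798 + 549\right)} = 2259834 \cdot \frac{1}{349774} - \frac{2894148}{\frac{1}{-1806} \cdot 1347} = \frac{1129917}{174887} - \frac{2894148}{\left(- \frac{1}{1806}\right) 1347} = \frac{1129917}{174887} - \frac{2894148}{- \frac{449}{602}} = \frac{1129917}{174887} - - \frac{1742277096}{449} = \frac{1129917}{174887} + \frac{1742277096}{449} = \frac{304702121820885}{78524263}$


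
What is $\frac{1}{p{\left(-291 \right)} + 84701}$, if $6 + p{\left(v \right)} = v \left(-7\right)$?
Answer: $\frac{1}{86732} \approx 1.153 \cdot 10^{-5}$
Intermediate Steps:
$p{\left(v \right)} = -6 - 7 v$ ($p{\left(v \right)} = -6 + v \left(-7\right) = -6 - 7 v$)
$\frac{1}{p{\left(-291 \right)} + 84701} = \frac{1}{\left(-6 - -2037\right) + 84701} = \frac{1}{\left(-6 + 2037\right) + 84701} = \frac{1}{2031 + 84701} = \frac{1}{86732}$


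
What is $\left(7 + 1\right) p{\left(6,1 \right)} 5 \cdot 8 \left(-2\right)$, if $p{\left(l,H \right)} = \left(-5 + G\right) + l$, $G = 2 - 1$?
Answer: $-1280$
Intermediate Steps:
$G = 1$
$p{\left(l,H \right)} = -4 + l$ ($p{\left(l,H \right)} = \left(-5 + 1\right) + l = -4 + l$)
$\left(7 + 1\right) p{\left(6,1 \right)} 5 \cdot 8 \left(-2\right) = \left(7 + 1\right) \left(-4 + 6\right) 5 \cdot 8 \left(-2\right) = 8 \cdot 2 \cdot 40 \left(-2\right) = 16 \left(-80\right) = -1280$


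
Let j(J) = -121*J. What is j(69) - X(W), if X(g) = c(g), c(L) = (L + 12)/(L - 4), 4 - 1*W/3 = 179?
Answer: -4417134/529 ≈ -8350.0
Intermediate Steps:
W = -525 (W = 12 - 3*179 = 12 - 537 = -525)
c(L) = (12 + L)/(-4 + L)
X(g) = (12 + g)/(-4 + g)
j(69) - X(W) = -121*69 - (12 - 525)/(-4 - 525) = -8349 - (-513)/(-529) = -8349 - (-1)*(-513)/529 = -8349 - 1*513/529 = -8349 - 513/529 = -4417134/529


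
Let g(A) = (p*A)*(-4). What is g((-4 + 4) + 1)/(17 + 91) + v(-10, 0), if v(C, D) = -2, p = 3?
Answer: -19/9 ≈ -2.1111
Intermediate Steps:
g(A) = -12*A (g(A) = (3*A)*(-4) = -12*A)
g((-4 + 4) + 1)/(17 + 91) + v(-10, 0) = (-12*((-4 + 4) + 1))/(17 + 91) - 2 = (-12*(0 + 1))/108 - 2 = (-12*1)/108 - 2 = (1/108)*(-12) - 2 = -⅑ - 2 = -19/9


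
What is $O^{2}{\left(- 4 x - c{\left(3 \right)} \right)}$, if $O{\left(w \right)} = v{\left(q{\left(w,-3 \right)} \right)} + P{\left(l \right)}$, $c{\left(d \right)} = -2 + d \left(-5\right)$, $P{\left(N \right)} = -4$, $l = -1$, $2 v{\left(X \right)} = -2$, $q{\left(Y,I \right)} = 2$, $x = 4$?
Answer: $25$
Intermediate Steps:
$v{\left(X \right)} = -1$ ($v{\left(X \right)} = \frac{1}{2} \left(-2\right) = -1$)
$c{\left(d \right)} = -2 - 5 d$
$O{\left(w \right)} = -5$ ($O{\left(w \right)} = -1 - 4 = -5$)
$O^{2}{\left(- 4 x - c{\left(3 \right)} \right)} = \left(-5\right)^{2} = 25$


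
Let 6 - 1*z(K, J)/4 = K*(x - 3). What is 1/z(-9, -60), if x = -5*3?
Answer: -1/624 ≈ -0.0016026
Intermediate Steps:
x = -15
z(K, J) = 24 + 72*K (z(K, J) = 24 - 4*K*(-15 - 3) = 24 - 4*K*(-18) = 24 - (-72)*K = 24 + 72*K)
1/z(-9, -60) = 1/(24 + 72*(-9)) = 1/(24 - 648) = 1/(-624) = -1/624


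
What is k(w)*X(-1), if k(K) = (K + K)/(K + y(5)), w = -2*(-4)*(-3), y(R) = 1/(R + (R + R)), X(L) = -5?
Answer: -3600/359 ≈ -10.028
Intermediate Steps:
y(R) = 1/(3*R) (y(R) = 1/(R + 2*R) = 1/(3*R))
w = -24 (w = 8*(-3) = -24)
k(K) = 2*K/(1/15 + K) (k(K) = (K + K)/(K + (⅓)/5) = (2*K)/(K + (⅓)*(⅕)) = (2*K)/(K + 1/15) = (2*K)/(1/15 + K) = 2*K/(1/15 + K))
k(w)*X(-1) = (30*(-24)/(1 + 15*(-24)))*(-5) = (30*(-24)/(1 - 360))*(-5) = (30*(-24)/(-359))*(-5) = (30*(-24)*(-1/359))*(-5) = (720/359)*(-5) = -3600/359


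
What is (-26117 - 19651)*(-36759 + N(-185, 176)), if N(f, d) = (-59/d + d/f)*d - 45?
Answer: 313539679608/185 ≈ 1.6948e+9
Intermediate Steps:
N(f, d) = -45 + d*(-59/d + d/f) (N(f, d) = d*(-59/d + d/f) - 45 = -45 + d*(-59/d + d/f))
(-26117 - 19651)*(-36759 + N(-185, 176)) = (-26117 - 19651)*(-36759 + (-104 + 176²/(-185))) = -45768*(-36759 + (-104 + 30976*(-1/185))) = -45768*(-36759 + (-104 - 30976/185)) = -45768*(-36759 - 50216/185) = -45768*(-6850631/185) = 313539679608/185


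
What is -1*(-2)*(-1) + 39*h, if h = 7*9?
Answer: 2455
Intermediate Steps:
h = 63
-1*(-2)*(-1) + 39*h = -1*(-2)*(-1) + 39*63 = 2*(-1) + 2457 = -2 + 2457 = 2455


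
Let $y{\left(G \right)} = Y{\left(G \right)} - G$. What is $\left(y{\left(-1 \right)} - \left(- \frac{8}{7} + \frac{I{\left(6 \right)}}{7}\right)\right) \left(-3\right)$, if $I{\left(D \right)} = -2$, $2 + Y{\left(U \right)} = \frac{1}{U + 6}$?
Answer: $- \frac{66}{35} \approx -1.8857$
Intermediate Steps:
$Y{\left(U \right)} = -2 + \frac{1}{6 + U}$ ($Y{\left(U \right)} = -2 + \frac{1}{U + 6} = -2 + \frac{1}{6 + U}$)
$y{\left(G \right)} = - G + \frac{-11 - 2 G}{6 + G}$ ($y{\left(G \right)} = \frac{-11 - 2 G}{6 + G} - G = - G + \frac{-11 - 2 G}{6 + G}$)
$\left(y{\left(-1 \right)} - \left(- \frac{8}{7} + \frac{I{\left(6 \right)}}{7}\right)\right) \left(-3\right) = \left(\frac{-11 - \left(-1\right)^{2} - -8}{6 - 1} - \left(- \frac{8}{7} - \frac{2}{7}\right)\right) \left(-3\right) = \left(\frac{-11 - 1 + 8}{5} - \left(\left(-8\right) \frac{1}{7} - \frac{2}{7}\right)\right) \left(-3\right) = \left(\frac{-11 - 1 + 8}{5} - \left(- \frac{8}{7} - \frac{2}{7}\right)\right) \left(-3\right) = \left(\frac{1}{5} \left(-4\right) - - \frac{10}{7}\right) \left(-3\right) = \left(- \frac{4}{5} + \frac{10}{7}\right) \left(-3\right) = \frac{22}{35} \left(-3\right) = - \frac{66}{35}$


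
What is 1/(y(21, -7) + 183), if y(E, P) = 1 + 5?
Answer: 1/189 ≈ 0.0052910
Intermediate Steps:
y(E, P) = 6
1/(y(21, -7) + 183) = 1/(6 + 183) = 1/189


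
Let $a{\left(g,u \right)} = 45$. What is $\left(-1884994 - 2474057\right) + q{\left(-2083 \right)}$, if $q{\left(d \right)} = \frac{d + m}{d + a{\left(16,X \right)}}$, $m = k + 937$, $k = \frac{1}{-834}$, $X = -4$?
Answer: $- \frac{7409043156527}{1699692} \approx -4.359 \cdot 10^{6}$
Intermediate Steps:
$k = - \frac{1}{834} \approx -0.001199$
$m = \frac{781457}{834}$ ($m = - \frac{1}{834} + 937 = \frac{781457}{834} \approx 937.0$)
$q{\left(d \right)} = \frac{\frac{781457}{834} + d}{45 + d}$ ($q{\left(d \right)} = \frac{d + \frac{781457}{834}}{d + 45} = \frac{\frac{781457}{834} + d}{45 + d}$)
$\left(-1884994 - 2474057\right) + q{\left(-2083 \right)} = \left(-1884994 - 2474057\right) + \frac{\frac{781457}{834} - 2083}{45 - 2083} = -4359051 + \frac{1}{-2038} \left(- \frac{955765}{834}\right) = -4359051 - - \frac{955765}{1699692} = -4359051 + \frac{955765}{1699692} = - \frac{7409043156527}{1699692}$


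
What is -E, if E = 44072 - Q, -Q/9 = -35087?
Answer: 271711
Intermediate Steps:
Q = 315783 (Q = -9*(-35087) = 315783)
E = -271711 (E = 44072 - 1*315783 = 44072 - 315783 = -271711)
-E = -1*(-271711) = 271711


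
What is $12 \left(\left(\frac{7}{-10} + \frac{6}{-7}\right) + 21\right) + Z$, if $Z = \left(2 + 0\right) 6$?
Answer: $\frac{8586}{35} \approx 245.31$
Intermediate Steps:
$Z = 12$ ($Z = 2 \cdot 6 = 12$)
$12 \left(\left(\frac{7}{-10} + \frac{6}{-7}\right) + 21\right) + Z = 12 \left(\left(\frac{7}{-10} + \frac{6}{-7}\right) + 21\right) + 12 = 12 \left(\left(7 \left(- \frac{1}{10}\right) + 6 \left(- \frac{1}{7}\right)\right) + 21\right) + 12 = 12 \left(\left(- \frac{7}{10} - \frac{6}{7}\right) + 21\right) + 12 = 12 \left(- \frac{109}{70} + 21\right) + 12 = 12 \cdot \frac{1361}{70} + 12 = \frac{8166}{35} + 12 = \frac{8586}{35}$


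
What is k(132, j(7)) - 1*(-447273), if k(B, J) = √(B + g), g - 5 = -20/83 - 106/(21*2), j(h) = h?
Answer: 447273 + 2*√101953299/1743 ≈ 4.4728e+5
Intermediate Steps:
g = 3896/1743 (g = 5 + (-20/83 - 106/(21*2)) = 5 + (-20*1/83 - 106/42) = 5 + (-20/83 - 106*1/42) = 5 + (-20/83 - 53/21) = 5 - 4819/1743 = 3896/1743 ≈ 2.2352)
k(B, J) = √(3896/1743 + B) (k(B, J) = √(B + 3896/1743) = √(3896/1743 + B))
k(132, j(7)) - 1*(-447273) = √(6790728 + 3038049*132)/1743 - 1*(-447273) = √(6790728 + 401022468)/1743 + 447273 = √407813196/1743 + 447273 = (2*√101953299)/1743 + 447273 = 2*√101953299/1743 + 447273 = 447273 + 2*√101953299/1743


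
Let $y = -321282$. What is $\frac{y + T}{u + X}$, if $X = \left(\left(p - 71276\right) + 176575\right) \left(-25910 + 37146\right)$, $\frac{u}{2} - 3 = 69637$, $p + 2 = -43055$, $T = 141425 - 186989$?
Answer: $- \frac{61141}{116581732} \approx -0.00052445$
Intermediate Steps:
$T = -45564$ ($T = 141425 - 186989 = -45564$)
$p = -43057$ ($p = -2 - 43055 = -43057$)
$u = 139280$ ($u = 6 + 2 \cdot 69637 = 6 + 139274 = 139280$)
$X = 699351112$ ($X = \left(\left(-43057 - 71276\right) + 176575\right) \left(-25910 + 37146\right) = \left(\left(-43057 - 71276\right) + 176575\right) 11236 = \left(-114333 + 176575\right) 11236 = 62242 \cdot 11236 = 699351112$)
$\frac{y + T}{u + X} = \frac{-321282 - 45564}{139280 + 699351112} = - \frac{366846}{699490392} = \left(-366846\right) \frac{1}{699490392} = - \frac{61141}{116581732}$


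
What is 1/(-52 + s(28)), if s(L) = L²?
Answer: 1/732 ≈ 0.0013661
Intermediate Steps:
1/(-52 + s(28)) = 1/(-52 + 28²) = 1/(-52 + 784) = 1/732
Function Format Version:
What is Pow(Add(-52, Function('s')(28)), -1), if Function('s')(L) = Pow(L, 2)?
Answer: Rational(1, 732) ≈ 0.0013661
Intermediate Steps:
Pow(Add(-52, Function('s')(28)), -1) = Pow(Add(-52, Pow(28, 2)), -1) = Pow(Add(-52, 784), -1) = Pow(732, -1) = Rational(1, 732)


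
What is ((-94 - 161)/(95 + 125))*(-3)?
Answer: 153/44 ≈ 3.4773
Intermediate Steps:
((-94 - 161)/(95 + 125))*(-3) = -255/220*(-3) = -255*1/220*(-3) = -51/44*(-3) = 153/44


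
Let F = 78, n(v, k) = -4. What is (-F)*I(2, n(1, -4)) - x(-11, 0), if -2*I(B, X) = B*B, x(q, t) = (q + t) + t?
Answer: 167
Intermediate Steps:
x(q, t) = q + 2*t
I(B, X) = -B²/2 (I(B, X) = -B*B/2 = -B²/2)
(-F)*I(2, n(1, -4)) - x(-11, 0) = (-1*78)*(-½*2²) - (-11 + 2*0) = -(-39)*4 - (-11 + 0) = -78*(-2) - 1*(-11) = 156 + 11 = 167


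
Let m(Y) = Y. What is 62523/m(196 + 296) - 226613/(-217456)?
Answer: 1142291257/8915696 ≈ 128.12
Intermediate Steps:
62523/m(196 + 296) - 226613/(-217456) = 62523/(196 + 296) - 226613/(-217456) = 62523/492 - 226613*(-1/217456) = 62523*(1/492) + 226613/217456 = 20841/164 + 226613/217456 = 1142291257/8915696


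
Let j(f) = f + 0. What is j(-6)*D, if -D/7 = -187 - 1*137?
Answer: -13608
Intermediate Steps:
j(f) = f
D = 2268 (D = -7*(-187 - 1*137) = -7*(-187 - 137) = -7*(-324) = 2268)
j(-6)*D = -6*2268 = -13608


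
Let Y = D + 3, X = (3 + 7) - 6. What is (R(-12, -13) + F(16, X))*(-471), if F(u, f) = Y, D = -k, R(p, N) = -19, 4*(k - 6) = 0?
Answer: 10362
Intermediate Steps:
k = 6 (k = 6 + (¼)*0 = 6 + 0 = 6)
X = 4 (X = 10 - 6 = 4)
D = -6 (D = -1*6 = -6)
Y = -3 (Y = -6 + 3 = -3)
F(u, f) = -3
(R(-12, -13) + F(16, X))*(-471) = (-19 - 3)*(-471) = -22*(-471) = 10362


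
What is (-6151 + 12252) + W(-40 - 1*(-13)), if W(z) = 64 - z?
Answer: 6192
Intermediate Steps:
(-6151 + 12252) + W(-40 - 1*(-13)) = (-6151 + 12252) + (64 - (-40 - 1*(-13))) = 6101 + (64 - (-40 + 13)) = 6101 + (64 - 1*(-27)) = 6101 + (64 + 27) = 6101 + 91 = 6192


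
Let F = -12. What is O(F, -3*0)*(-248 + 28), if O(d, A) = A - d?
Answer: -2640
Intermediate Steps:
O(F, -3*0)*(-248 + 28) = (-3*0 - 1*(-12))*(-248 + 28) = (0 + 12)*(-220) = 12*(-220) = -2640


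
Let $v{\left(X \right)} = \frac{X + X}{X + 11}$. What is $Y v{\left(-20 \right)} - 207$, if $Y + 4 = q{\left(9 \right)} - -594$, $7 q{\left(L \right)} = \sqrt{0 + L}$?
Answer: $\frac{152279}{63} \approx 2417.1$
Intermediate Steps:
$q{\left(L \right)} = \frac{\sqrt{L}}{7}$ ($q{\left(L \right)} = \frac{\sqrt{0 + L}}{7} = \frac{\sqrt{L}}{7}$)
$v{\left(X \right)} = \frac{2 X}{11 + X}$
$Y = \frac{4133}{7}$ ($Y = -4 + \left(\frac{\sqrt{9}}{7} - -594\right) = -4 + \left(\frac{1}{7} \cdot 3 + 594\right) = -4 + \left(\frac{3}{7} + 594\right) = -4 + \frac{4161}{7} = \frac{4133}{7} \approx 590.43$)
$Y v{\left(-20 \right)} - 207 = \frac{4133 \cdot 2 \left(-20\right) \frac{1}{11 - 20}}{7} - 207 = \frac{4133 \cdot 2 \left(-20\right) \frac{1}{-9}}{7} - 207 = \frac{4133 \cdot 2 \left(-20\right) \left(- \frac{1}{9}\right)}{7} - 207 = \frac{4133}{7} \cdot \frac{40}{9} - 207 = \frac{165320}{63} - 207 = \frac{152279}{63}$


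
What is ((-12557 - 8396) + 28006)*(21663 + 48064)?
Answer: 491784531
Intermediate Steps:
((-12557 - 8396) + 28006)*(21663 + 48064) = (-20953 + 28006)*69727 = 7053*69727 = 491784531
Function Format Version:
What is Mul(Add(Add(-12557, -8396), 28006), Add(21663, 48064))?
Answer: 491784531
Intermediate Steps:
Mul(Add(Add(-12557, -8396), 28006), Add(21663, 48064)) = Mul(Add(-20953, 28006), 69727) = Mul(7053, 69727) = 491784531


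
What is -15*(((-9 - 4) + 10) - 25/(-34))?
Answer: 1155/34 ≈ 33.971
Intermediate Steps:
-15*(((-9 - 4) + 10) - 25/(-34)) = -15*((-13 + 10) - 25*(-1/34)) = -15*(-3 + 25/34) = -15*(-77/34) = 1155/34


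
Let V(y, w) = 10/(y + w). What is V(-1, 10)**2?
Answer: 100/81 ≈ 1.2346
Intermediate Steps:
V(y, w) = 10/(w + y)
V(-1, 10)**2 = (10/(10 - 1))**2 = (10/9)**2 = 100/81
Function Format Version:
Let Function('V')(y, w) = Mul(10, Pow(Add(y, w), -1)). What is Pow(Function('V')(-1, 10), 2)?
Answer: Rational(100, 81) ≈ 1.2346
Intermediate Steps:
Function('V')(y, w) = Mul(10, Pow(Add(w, y), -1))
Pow(Function('V')(-1, 10), 2) = Pow(Mul(10, Pow(Add(10, -1), -1)), 2) = Pow(Mul(10, Pow(9, -1)), 2) = Pow(Mul(10, Rational(1, 9)), 2) = Pow(Rational(10, 9), 2) = Rational(100, 81)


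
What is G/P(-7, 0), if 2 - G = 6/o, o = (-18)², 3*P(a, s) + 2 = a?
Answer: -107/162 ≈ -0.66049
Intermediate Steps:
P(a, s) = -⅔ + a/3
o = 324
G = 107/54 (G = 2 - 6/324 = 2 - 1*1/54 = 2 - 1/54 = 107/54 ≈ 1.9815)
G/P(-7, 0) = 107/(54*(-⅔ + (⅓)*(-7))) = 107/(54*(-⅔ - 7/3)) = (107/54)/(-3) = (107/54)*(-⅓) = -107/162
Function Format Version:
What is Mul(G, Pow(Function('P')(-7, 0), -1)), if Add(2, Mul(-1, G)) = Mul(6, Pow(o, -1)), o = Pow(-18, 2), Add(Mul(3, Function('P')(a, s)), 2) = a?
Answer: Rational(-107, 162) ≈ -0.66049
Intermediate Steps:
Function('P')(a, s) = Add(Rational(-2, 3), Mul(Rational(1, 3), a))
o = 324
G = Rational(107, 54) (G = Add(2, Mul(-1, Mul(6, Pow(324, -1)))) = Add(2, Mul(-1, Mul(6, Rational(1, 324)))) = Add(2, Mul(-1, Rational(1, 54))) = Add(2, Rational(-1, 54)) = Rational(107, 54) ≈ 1.9815)
Mul(G, Pow(Function('P')(-7, 0), -1)) = Mul(Rational(107, 54), Pow(Add(Rational(-2, 3), Mul(Rational(1, 3), -7)), -1)) = Mul(Rational(107, 54), Pow(Add(Rational(-2, 3), Rational(-7, 3)), -1)) = Mul(Rational(107, 54), Pow(-3, -1)) = Mul(Rational(107, 54), Rational(-1, 3)) = Rational(-107, 162)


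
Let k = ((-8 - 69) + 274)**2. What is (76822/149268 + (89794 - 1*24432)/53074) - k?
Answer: -10980027143723/282937494 ≈ -38807.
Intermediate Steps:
k = 38809 (k = (-77 + 274)**2 = 197**2 = 38809)
(76822/149268 + (89794 - 1*24432)/53074) - k = (76822/149268 + (89794 - 1*24432)/53074) - 1*38809 = (76822*(1/149268) + (89794 - 24432)*(1/53074)) - 38809 = (38411/74634 + 65362*(1/53074)) - 38809 = (38411/74634 + 32681/26537) - 38809 = 494060923/282937494 - 38809 = -10980027143723/282937494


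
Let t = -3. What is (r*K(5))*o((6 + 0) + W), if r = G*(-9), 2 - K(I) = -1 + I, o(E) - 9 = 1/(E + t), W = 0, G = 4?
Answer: 672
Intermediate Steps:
o(E) = 9 + 1/(-3 + E) (o(E) = 9 + 1/(E - 3) = 9 + 1/(-3 + E))
K(I) = 3 - I (K(I) = 2 - (-1 + I) = 2 + (1 - I) = 3 - I)
r = -36 (r = 4*(-9) = -36)
(r*K(5))*o((6 + 0) + W) = (-36*(3 - 1*5))*((-26 + 9*((6 + 0) + 0))/(-3 + ((6 + 0) + 0))) = (-36*(3 - 5))*((-26 + 9*(6 + 0))/(-3 + (6 + 0))) = (-36*(-2))*((-26 + 9*6)/(-3 + 6)) = 72*((-26 + 54)/3) = 72*((⅓)*28) = 72*(28/3) = 672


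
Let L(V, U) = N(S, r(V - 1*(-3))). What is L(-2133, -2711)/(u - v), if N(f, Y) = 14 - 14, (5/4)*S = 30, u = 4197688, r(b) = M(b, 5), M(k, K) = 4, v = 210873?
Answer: 0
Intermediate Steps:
r(b) = 4
S = 24 (S = (4/5)*30 = 24)
N(f, Y) = 0
L(V, U) = 0
L(-2133, -2711)/(u - v) = 0/(4197688 - 1*210873) = 0/(4197688 - 210873) = 0/3986815 = 0*(1/3986815) = 0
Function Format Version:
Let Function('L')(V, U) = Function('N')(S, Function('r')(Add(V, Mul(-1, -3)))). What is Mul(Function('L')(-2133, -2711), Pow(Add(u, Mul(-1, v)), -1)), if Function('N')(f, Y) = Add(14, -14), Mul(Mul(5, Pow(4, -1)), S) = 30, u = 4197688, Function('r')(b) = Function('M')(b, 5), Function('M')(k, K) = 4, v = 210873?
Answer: 0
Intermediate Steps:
Function('r')(b) = 4
S = 24 (S = Mul(Rational(4, 5), 30) = 24)
Function('N')(f, Y) = 0
Function('L')(V, U) = 0
Mul(Function('L')(-2133, -2711), Pow(Add(u, Mul(-1, v)), -1)) = Mul(0, Pow(Add(4197688, Mul(-1, 210873)), -1)) = Mul(0, Pow(Add(4197688, -210873), -1)) = Mul(0, Pow(3986815, -1)) = Mul(0, Rational(1, 3986815)) = 0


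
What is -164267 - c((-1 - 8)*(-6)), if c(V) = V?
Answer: -164321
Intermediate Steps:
-164267 - c((-1 - 8)*(-6)) = -164267 - (-1 - 8)*(-6) = -164267 - (-9)*(-6) = -164267 - 1*54 = -164267 - 54 = -164321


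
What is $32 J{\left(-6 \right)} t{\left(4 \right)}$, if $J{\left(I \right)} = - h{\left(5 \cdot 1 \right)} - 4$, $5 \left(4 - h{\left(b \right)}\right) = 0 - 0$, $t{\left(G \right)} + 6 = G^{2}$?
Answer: $-2560$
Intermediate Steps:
$t{\left(G \right)} = -6 + G^{2}$
$h{\left(b \right)} = 4$ ($h{\left(b \right)} = 4 - \frac{0 - 0}{5} = 4 - \frac{0 + 0}{5} = 4 - 0 = 4 + 0 = 4$)
$J{\left(I \right)} = -8$ ($J{\left(I \right)} = \left(-1\right) 4 - 4 = -4 - 4 = -8$)
$32 J{\left(-6 \right)} t{\left(4 \right)} = 32 \left(-8\right) \left(-6 + 4^{2}\right) = - 256 \left(-6 + 16\right) = \left(-256\right) 10 = -2560$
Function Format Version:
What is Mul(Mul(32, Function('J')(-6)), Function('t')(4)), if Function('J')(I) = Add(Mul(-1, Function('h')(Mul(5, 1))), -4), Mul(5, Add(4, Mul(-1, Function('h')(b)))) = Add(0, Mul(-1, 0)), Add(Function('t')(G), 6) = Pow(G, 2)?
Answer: -2560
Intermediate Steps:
Function('t')(G) = Add(-6, Pow(G, 2))
Function('h')(b) = 4 (Function('h')(b) = Add(4, Mul(Rational(-1, 5), Add(0, Mul(-1, 0)))) = Add(4, Mul(Rational(-1, 5), Add(0, 0))) = Add(4, Mul(Rational(-1, 5), 0)) = Add(4, 0) = 4)
Function('J')(I) = -8 (Function('J')(I) = Add(Mul(-1, 4), -4) = Add(-4, -4) = -8)
Mul(Mul(32, Function('J')(-6)), Function('t')(4)) = Mul(Mul(32, -8), Add(-6, Pow(4, 2))) = Mul(-256, Add(-6, 16)) = Mul(-256, 10) = -2560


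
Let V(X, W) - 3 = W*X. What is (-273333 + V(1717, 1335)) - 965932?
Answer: 1052933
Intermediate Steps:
V(X, W) = 3 + W*X
(-273333 + V(1717, 1335)) - 965932 = (-273333 + (3 + 1335*1717)) - 965932 = (-273333 + (3 + 2292195)) - 965932 = (-273333 + 2292198) - 965932 = 2018865 - 965932 = 1052933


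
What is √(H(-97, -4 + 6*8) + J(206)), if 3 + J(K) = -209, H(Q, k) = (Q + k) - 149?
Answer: 3*I*√46 ≈ 20.347*I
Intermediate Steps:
H(Q, k) = -149 + Q + k
J(K) = -212 (J(K) = -3 - 209 = -212)
√(H(-97, -4 + 6*8) + J(206)) = √((-149 - 97 + (-4 + 6*8)) - 212) = √((-149 - 97 + (-4 + 48)) - 212) = √((-149 - 97 + 44) - 212) = √(-202 - 212) = √(-414) = 3*I*√46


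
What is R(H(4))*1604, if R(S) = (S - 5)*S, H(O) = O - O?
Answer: 0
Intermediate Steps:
H(O) = 0
R(S) = S*(-5 + S) (R(S) = (-5 + S)*S = S*(-5 + S))
R(H(4))*1604 = (0*(-5 + 0))*1604 = (0*(-5))*1604 = 0*1604 = 0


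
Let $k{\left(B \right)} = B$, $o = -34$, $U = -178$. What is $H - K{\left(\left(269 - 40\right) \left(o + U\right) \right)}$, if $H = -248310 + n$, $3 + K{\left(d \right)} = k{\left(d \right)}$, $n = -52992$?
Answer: $-252751$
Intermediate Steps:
$K{\left(d \right)} = -3 + d$
$H = -301302$ ($H = -248310 - 52992 = -301302$)
$H - K{\left(\left(269 - 40\right) \left(o + U\right) \right)} = -301302 - \left(-3 + \left(269 - 40\right) \left(-34 - 178\right)\right) = -301302 - \left(-3 + 229 \left(-212\right)\right) = -301302 - \left(-3 - 48548\right) = -301302 - -48551 = -301302 + 48551 = -252751$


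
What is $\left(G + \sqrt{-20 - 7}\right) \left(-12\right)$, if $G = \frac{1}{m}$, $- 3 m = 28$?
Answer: $\frac{9}{7} - 36 i \sqrt{3} \approx 1.2857 - 62.354 i$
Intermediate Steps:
$m = - \frac{28}{3}$ ($m = \left(- \frac{1}{3}\right) 28 = - \frac{28}{3} \approx -9.3333$)
$G = - \frac{3}{28}$ ($G = \frac{1}{- \frac{28}{3}} = - \frac{3}{28} \approx -0.10714$)
$\left(G + \sqrt{-20 - 7}\right) \left(-12\right) = \left(- \frac{3}{28} + \sqrt{-20 - 7}\right) \left(-12\right) = \left(- \frac{3}{28} + \sqrt{-27}\right) \left(-12\right) = \left(- \frac{3}{28} + 3 i \sqrt{3}\right) \left(-12\right) = \frac{9}{7} - 36 i \sqrt{3}$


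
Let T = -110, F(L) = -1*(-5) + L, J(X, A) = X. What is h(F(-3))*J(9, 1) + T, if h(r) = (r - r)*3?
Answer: -110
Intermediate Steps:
F(L) = 5 + L
h(r) = 0 (h(r) = 0*3 = 0)
h(F(-3))*J(9, 1) + T = 0*9 - 110 = 0 - 110 = -110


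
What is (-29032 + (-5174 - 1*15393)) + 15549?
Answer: -34050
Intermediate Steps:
(-29032 + (-5174 - 1*15393)) + 15549 = (-29032 + (-5174 - 15393)) + 15549 = (-29032 - 20567) + 15549 = -49599 + 15549 = -34050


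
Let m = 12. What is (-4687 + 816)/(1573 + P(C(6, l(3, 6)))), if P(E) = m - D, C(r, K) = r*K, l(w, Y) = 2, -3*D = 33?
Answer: -553/228 ≈ -2.4254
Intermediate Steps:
D = -11 (D = -⅓*33 = -11)
C(r, K) = K*r
P(E) = 23 (P(E) = 12 - 1*(-11) = 12 + 11 = 23)
(-4687 + 816)/(1573 + P(C(6, l(3, 6)))) = (-4687 + 816)/(1573 + 23) = -3871/1596 = -3871*1/1596 = -553/228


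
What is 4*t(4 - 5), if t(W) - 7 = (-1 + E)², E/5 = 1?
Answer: 92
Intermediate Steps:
E = 5 (E = 5*1 = 5)
t(W) = 23 (t(W) = 7 + (-1 + 5)² = 7 + 4² = 7 + 16 = 23)
4*t(4 - 5) = 4*23 = 92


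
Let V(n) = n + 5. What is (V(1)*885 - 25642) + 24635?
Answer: 4303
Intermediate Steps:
V(n) = 5 + n
(V(1)*885 - 25642) + 24635 = ((5 + 1)*885 - 25642) + 24635 = (6*885 - 25642) + 24635 = (5310 - 25642) + 24635 = -20332 + 24635 = 4303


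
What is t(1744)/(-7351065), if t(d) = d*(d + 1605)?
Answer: -5840656/7351065 ≈ -0.79453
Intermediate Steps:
t(d) = d*(1605 + d)
t(1744)/(-7351065) = (1744*(1605 + 1744))/(-7351065) = (1744*3349)*(-1/7351065) = 5840656*(-1/7351065) = -5840656/7351065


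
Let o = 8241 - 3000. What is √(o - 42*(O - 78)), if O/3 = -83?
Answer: 5*√759 ≈ 137.75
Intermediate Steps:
O = -249 (O = 3*(-83) = -249)
o = 5241
√(o - 42*(O - 78)) = √(5241 - 42*(-249 - 78)) = √(5241 - 42*(-327)) = √(5241 + 13734) = √18975 = 5*√759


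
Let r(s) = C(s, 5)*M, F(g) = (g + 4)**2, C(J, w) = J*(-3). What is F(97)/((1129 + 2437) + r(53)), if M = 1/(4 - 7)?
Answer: 10201/3619 ≈ 2.8187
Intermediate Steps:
C(J, w) = -3*J
M = -1/3 (M = 1/(-3) = -1/3 ≈ -0.33333)
F(g) = (4 + g)**2
r(s) = s (r(s) = -3*s*(-1/3) = s)
F(97)/((1129 + 2437) + r(53)) = (4 + 97)**2/((1129 + 2437) + 53) = 101**2/(3566 + 53) = 10201/3619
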